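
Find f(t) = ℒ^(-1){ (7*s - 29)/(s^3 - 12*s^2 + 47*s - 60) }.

Factor the denominator: s^3 - 12*s^2 + 47*s - 60 = (s - 5)*(s - 4)*(s - 3).
Partial fraction decomposition gives [1/(s - 4)] + [-4/(s - 3)] + [3/(s - 5)].
Invert each term: 1/(s - 4) ↔ e^(4t); -4/(s - 3) ↔ -4e^(3t); 3/(s - 5) ↔ 3e^(5t).

f(t) = 3*exp(5*t) + exp(4*t) - 4*exp(3*t)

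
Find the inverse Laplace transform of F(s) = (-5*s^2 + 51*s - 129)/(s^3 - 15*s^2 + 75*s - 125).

t^2*exp(5*t)/2 + t*exp(5*t) - 5*exp(5*t)

Factor the denominator: s^3 - 15*s^2 + 75*s - 125 = (s - 5)^3.
Partial fraction decomposition gives [-5/(s - 5)] + [(s - 5)^(-2)] + [(s - 5)^(-3)].
Invert each term: -5/(s - 5) ↔ -5e^(5t); 1/(s - 5)^2 ↔ t·e^(5t); 1/(s - 5)^3 ↔ (1/2)t^2·e^(5t).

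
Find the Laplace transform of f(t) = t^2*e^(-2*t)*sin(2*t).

4*(3*s^2 + 12*s + 8)/(s^2 + 4*s + 8)^3

L{sin(2t)} = 2/(s^2 + 4).
Multiplying by e^(-2t) shifts s → s + 2, so L{e^(-2*t)*sin(2*t)} = 2/((s + 2)^2 + 4).
Then apply L{t^2·g(t)} = (-1)^2 d^2/ds^2[G(s)] with G(s) = 2/((s + 2)^2 + 4):
differentiating 2 times and applying the sign gives 4*(3*s^2 + 12*s + 8)/(s^2 + 4*s + 8)^3.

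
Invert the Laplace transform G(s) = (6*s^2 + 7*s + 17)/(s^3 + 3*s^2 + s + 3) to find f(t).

f(t) = 4*sin(t) + cos(t) + 5*exp(-3*t)

Factor the denominator: s^3 + 3*s^2 + s + 3 = (s + 3)*(s^2 + 1).
Partial fraction decomposition gives [5/(s + 3)] + [s/(s^2 + 1)] + [4/(s^2 + 1)].
Invert each term: 5/(s + 3) ↔ 5e^(-3t); 1·s/(s^2 + 1) ↔ cos(t); 4·1/(s^2 + 1) ↔ 4sin(t).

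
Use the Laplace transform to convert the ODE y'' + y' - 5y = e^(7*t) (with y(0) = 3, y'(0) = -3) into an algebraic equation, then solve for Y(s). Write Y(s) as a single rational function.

Y(s) = (3*s^2 - 21*s + 1)/(s^3 - 6*s^2 - 12*s + 35)

Apply the Laplace transform to the equation.
With L{y''} = s^2 Y - s·y(0) - y'(0) and L{y'} = sY - y(0), with y(0) = 3, y'(0) = -3: the LHS transforms to (s^2 + s - 5)Y - (3*s).
The right side is L{e^(7*t)} = 1/(s - 7).
So (s^2 + s - 5)Y = 1/(s - 7) + (3*s).
Isolate Y and clear denominators.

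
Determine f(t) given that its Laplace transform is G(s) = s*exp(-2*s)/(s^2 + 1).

The factor e^(-2s) signals a time shift by c = 2 (second shifting theorem).
L{cos(t)} = s/(s^2 + 1), so L^-1{s/(s^2 + 1)} = cos(t).
Hence the inverse is u(t - 2) times that function evaluated at t - 2.

f(t) = Heaviside(t - 2)*(cos(t - 2))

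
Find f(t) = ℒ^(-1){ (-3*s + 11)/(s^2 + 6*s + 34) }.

f(t) = 4*exp(-3*t)*sin(5*t) - 3*exp(-3*t)*cos(5*t)

Complete the square in the denominator: s^2 + 6*s + 34 = (s + 3)^2 + 5^2.
Split the numerator to match: -3*s + 11 = -3·(s + 3) + 4·5.
Invert each term: -3·(s + 3)/((s + 3)^2 + 25) ↔ -3e^(-3t)cos(5t); 4·5/((s + 3)^2 + 25) ↔ 4e^(-3t)sin(5t).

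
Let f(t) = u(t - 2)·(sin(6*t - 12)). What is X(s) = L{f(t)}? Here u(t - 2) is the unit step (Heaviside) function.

By the second shifting theorem, L{u(t - c)·g(t - c)} = e^(-cs)·G(s) with c = 2 and G(s) = L{g(t)}.
L{sin(6t)} = 6/(s^2 + 36).

X(s) = 6*exp(-2*s)/(s^2 + 36)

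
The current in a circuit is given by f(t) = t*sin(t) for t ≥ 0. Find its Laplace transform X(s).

X(s) = 2*s/(s^2 + 1)^2

L{sin(t)} = 1/(s^2 + 1).
Then apply L{t·g(t)} = -d/ds[G(s)] with G(s) = 1/(s^2 + 1):
differentiating 1 time and applying the sign gives 2*s/(s^2 + 1)^2.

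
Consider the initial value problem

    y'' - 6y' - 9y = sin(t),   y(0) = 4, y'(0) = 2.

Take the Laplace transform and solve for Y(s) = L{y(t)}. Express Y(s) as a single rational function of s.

Apply the Laplace transform to the equation.
The derivative rules (L{y''} = s^2 Y - s·y(0) - y'(0) and L{y'} = sY - y(0), with y(0) = 4, y'(0) = 2) turn the left side into (s^2 - 6*s - 9)Y - (4*s - 22).
The right side is L{sin(t)} = 1/(s^2 + 1).
So (s^2 - 6*s - 9)Y = 1/(s^2 + 1) + (4*s - 22).
Divide through and combine into a single rational function.

Y(s) = (4*s^3 - 22*s^2 + 4*s - 21)/(s^4 - 6*s^3 - 8*s^2 - 6*s - 9)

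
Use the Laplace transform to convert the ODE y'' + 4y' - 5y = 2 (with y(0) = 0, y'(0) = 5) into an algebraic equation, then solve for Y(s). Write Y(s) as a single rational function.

Transform both sides with L{·}.
The derivative rules (L{y''} = s^2 Y - s·y(0) - y'(0) and L{y'} = sY - y(0), with y(0) = 0, y'(0) = 5) turn the left side into (s^2 + 4*s - 5)Y - (5).
The right side is L{2} = 2/s.
So (s^2 + 4*s - 5)Y = 2/s + (5).
Solve for Y(s) and write it as one ratio of polynomials.

Y(s) = (5*s + 2)/(s^3 + 4*s^2 - 5*s)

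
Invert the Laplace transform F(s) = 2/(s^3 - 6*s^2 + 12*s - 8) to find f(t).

f(t) = t^2*exp(2*t)

Rewrite the denominator: s^3 - 6*s^2 + 12*s - 8 = (s - 2)^3.
The form in (s - 2) signals a first-shifting-theorem factor e^(2t).
Since L{t^2} = 2!/s^3 = 2/s^3, the inverse is t^2*exp(2*t).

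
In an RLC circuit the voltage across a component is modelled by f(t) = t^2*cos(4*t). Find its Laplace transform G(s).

L{cos(4t)} = s/(s^2 + 16).
Then apply L{t^2·g(t)} = (-1)^2 d^2/ds^2[H(s)] with H(s) = s/(s^2 + 16):
differentiating 2 times and applying the sign gives 2*s*(s^2 - 48)/(s^2 + 16)^3.

G(s) = 2*s*(s^2 - 48)/(s^2 + 16)^3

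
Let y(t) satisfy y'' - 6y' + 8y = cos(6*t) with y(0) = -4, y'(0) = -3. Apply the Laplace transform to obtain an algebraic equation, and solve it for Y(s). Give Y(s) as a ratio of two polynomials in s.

Y(s) = (-4*s^3 + 21*s^2 - 143*s + 756)/(s^4 - 6*s^3 + 44*s^2 - 216*s + 288)

Transform both sides with L{·}.
With L{y''} = s^2 Y - s·y(0) - y'(0) and L{y'} = sY - y(0), with y(0) = -4, y'(0) = -3: the LHS transforms to (s^2 - 6*s + 8)Y - (-4*s + 21).
The right side is L{cos(6*t)} = s/(s^2 + 36).
So (s^2 - 6*s + 8)Y = s/(s^2 + 36) + (-4*s + 21).
Divide through and combine into a single rational function.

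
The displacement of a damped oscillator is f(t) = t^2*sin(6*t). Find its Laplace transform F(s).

L{sin(6t)} = 6/(s^2 + 36).
Then apply L{t^2·g(t)} = (-1)^2 d^2/ds^2[G(s)] with G(s) = 6/(s^2 + 36):
differentiating 2 times and applying the sign gives 36*(s^2 - 12)/(s^2 + 36)^3.

F(s) = 36*(s^2 - 12)/(s^2 + 36)^3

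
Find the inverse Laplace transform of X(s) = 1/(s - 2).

Since L{e^(2t)} = 1/(s - 2), the inverse is e^(2*t).

exp(2*t)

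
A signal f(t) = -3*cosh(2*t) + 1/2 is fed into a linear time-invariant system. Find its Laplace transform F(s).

F(s) = -3*s/(s^2 - 4) + 1/(2*s)

Apply the Laplace transform termwise.
L{1/2} = (1/2)/s; (-3)·[L{cosh(2t)} = s/(s^2 - 4)].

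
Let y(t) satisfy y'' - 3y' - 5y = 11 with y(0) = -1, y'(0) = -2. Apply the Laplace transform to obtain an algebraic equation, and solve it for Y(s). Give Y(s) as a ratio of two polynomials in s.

Y(s) = (-s^2 + s + 11)/(s^3 - 3*s^2 - 5*s)

Take the Laplace transform of both sides.
Using L{y''} = s^2 Y - s·y(0) - y'(0) and L{y'} = sY - y(0), with y(0) = -1, y'(0) = -2, the left side becomes (s^2 - 3*s - 5)Y - (-s + 1).
The right side is L{11} = 11/s.
So (s^2 - 3*s - 5)Y = 11/s + (-s + 1).
Divide through and combine into a single rational function.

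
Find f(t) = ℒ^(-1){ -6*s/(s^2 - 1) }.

Since L{cosh(t)} = s/(s^2 - 1), the inverse is cosh(t), scaled by -6.

f(t) = -6*cosh(t)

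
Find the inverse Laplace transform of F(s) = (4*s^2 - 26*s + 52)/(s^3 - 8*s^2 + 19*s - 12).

Factor the denominator: s^3 - 8*s^2 + 19*s - 12 = (s - 4)*(s - 3)*(s - 1).
Partial fraction decomposition gives [4/(s - 4)] + [-5/(s - 3)] + [5/(s - 1)].
Invert each term: 4/(s - 4) ↔ 4e^(4t); -5/(s - 3) ↔ -5e^(3t); 5/(s - 1) ↔ 5e^(t).

4*exp(4*t) - 5*exp(3*t) + 5*exp(t)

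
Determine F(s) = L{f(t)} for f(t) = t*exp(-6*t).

L{e^(-6t)} = 1/(s + 6).
Then apply L{t·g(t)} = -d/ds[G(s)] with G(s) = 1/(s + 6):
differentiating 1 time and applying the sign gives (s + 6)^(-2).

F(s) = (s + 6)^(-2)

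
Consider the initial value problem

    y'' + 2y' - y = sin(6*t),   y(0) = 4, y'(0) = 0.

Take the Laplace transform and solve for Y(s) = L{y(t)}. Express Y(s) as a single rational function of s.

Take the Laplace transform of both sides.
Using L{y''} = s^2 Y - s·y(0) - y'(0) and L{y'} = sY - y(0), with y(0) = 4, y'(0) = 0, the left side becomes (s^2 + 2*s - 1)Y - (4*s + 8).
The right side is L{sin(6*t)} = 6/(s^2 + 36).
So (s^2 + 2*s - 1)Y = 6/(s^2 + 36) + (4*s + 8).
Divide through and combine into a single rational function.

Y(s) = (4*s^3 + 8*s^2 + 144*s + 294)/(s^4 + 2*s^3 + 35*s^2 + 72*s - 36)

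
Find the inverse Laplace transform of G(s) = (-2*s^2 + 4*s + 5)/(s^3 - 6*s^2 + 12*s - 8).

Factor the denominator: s^3 - 6*s^2 + 12*s - 8 = (s - 2)^3.
Partial fraction decomposition gives [-2/(s - 2)] + [-4/(s - 2)^2] + [5/(s - 2)^3].
Invert each term: -2/(s - 2) ↔ -2e^(2t); -4/(s - 2)^2 ↔ -4t·e^(2t); 5/(s - 2)^3 ↔ (5/2)t^2·e^(2t).

5*t^2*exp(2*t)/2 - 4*t*exp(2*t) - 2*exp(2*t)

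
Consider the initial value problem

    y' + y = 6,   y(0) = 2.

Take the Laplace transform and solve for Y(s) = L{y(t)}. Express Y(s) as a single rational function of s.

Apply the Laplace transform to the equation.
Using L{y'} = sY - y(0) = sY - 2, the left side becomes (s + 1)Y - (2).
The right side is L{6} = 6/s.
So (s + 1)Y = 6/s + (2).
Divide through and combine into a single rational function.

Y(s) = (2*s + 6)/(s^2 + s)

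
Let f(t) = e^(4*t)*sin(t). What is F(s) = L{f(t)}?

L{sin(t)} = 1/(s^2 + 1).
By the first shifting theorem, multiplying by e^(4t) replaces s with s - 4.

F(s) = 1/((s - 4)^2 + 1)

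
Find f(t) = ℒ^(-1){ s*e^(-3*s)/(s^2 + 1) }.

f(t) = Heaviside(t - 3)*(cos(t - 3))

The factor e^(-3s) signals a time shift by c = 3 (second shifting theorem).
L{cos(t)} = s/(s^2 + 1), so L^-1{s/(s^2 + 1)} = cos(t).
Hence the inverse is u(t - 3) times that function evaluated at t - 3.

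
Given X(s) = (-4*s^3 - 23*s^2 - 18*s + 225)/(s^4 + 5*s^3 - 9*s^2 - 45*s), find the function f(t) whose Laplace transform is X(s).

f(t) = -exp(3*t) - 5 + 5*exp(-3*t) - 3*exp(-5*t)

Factor the denominator: s^4 + 5*s^3 - 9*s^2 - 45*s = s*(s - 3)*(s + 3)*(s + 5).
Partial fraction decomposition gives [-3/(s + 5)] + [5/(s + 3)] + [-1/(s - 3)] + [-5/s].
Invert each term: -3/(s + 5) ↔ -3e^(-5t); 5/(s + 3) ↔ 5e^(-3t); -1/(s - 3) ↔ -e^(3t); -5/(s - 0) ↔ -5e^(0t).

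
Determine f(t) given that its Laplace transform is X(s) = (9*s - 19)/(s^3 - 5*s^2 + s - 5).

Factor the denominator: s^3 - 5*s^2 + s - 5 = (s - 5)*(s^2 + 1).
Partial fraction decomposition gives [1/(s - 5)] + [-s/(s^2 + 1)] + [4/(s^2 + 1)].
Invert each term: 1/(s - 5) ↔ e^(5t); -1·s/(s^2 + 1) ↔ -cos(t); 4·1/(s^2 + 1) ↔ 4sin(t).

f(t) = exp(5*t) + 4*sin(t) - cos(t)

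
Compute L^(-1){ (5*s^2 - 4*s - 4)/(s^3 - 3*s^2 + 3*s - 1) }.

-3*t^2*exp(t)/2 + 6*t*exp(t) + 5*exp(t)

Factor the denominator: s^3 - 3*s^2 + 3*s - 1 = (s - 1)^3.
Partial fraction decomposition gives [5/(s - 1)] + [6/(s - 1)^2] + [-3/(s - 1)^3].
Invert each term: 5/(s - 1) ↔ 5e^(t); 6/(s - 1)^2 ↔ 6t·e^(t); -3/(s - 1)^3 ↔ (-3/2)t^2·e^(t).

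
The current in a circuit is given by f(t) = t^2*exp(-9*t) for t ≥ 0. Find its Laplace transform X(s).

L{e^(-9t)} = 1/(s + 9).
Then apply L{t^2·g(t)} = (-1)^2 d^2/ds^2[G(s)] with G(s) = 1/(s + 9):
differentiating 2 times and applying the sign gives 2/(s + 9)^3.

X(s) = 2/(s + 9)^3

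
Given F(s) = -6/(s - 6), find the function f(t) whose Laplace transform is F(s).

Since L{e^(6t)} = 1/(s - 6), the inverse is e^(6*t), scaled by -6.

f(t) = -6*exp(6*t)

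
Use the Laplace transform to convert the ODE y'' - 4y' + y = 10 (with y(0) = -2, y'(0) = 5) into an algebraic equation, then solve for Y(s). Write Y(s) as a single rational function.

Y(s) = (-2*s^2 + 13*s + 10)/(s^3 - 4*s^2 + s)

Transform both sides with L{·}.
With L{y''} = s^2 Y - s·y(0) - y'(0) and L{y'} = sY - y(0), with y(0) = -2, y'(0) = 5: the LHS transforms to (s^2 - 4*s + 1)Y - (-2*s + 13).
The right side is L{10} = 10/s.
So (s^2 - 4*s + 1)Y = 10/s + (-2*s + 13).
Isolate Y and clear denominators.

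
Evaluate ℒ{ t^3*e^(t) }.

6/(s - 1)^4

L{t^3} = 3!/s^4 = 6/s^4.
By the first shifting theorem, multiplying by e^(t) replaces s with s - 1.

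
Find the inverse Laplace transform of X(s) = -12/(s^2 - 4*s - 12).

-3*exp(2*t)*sinh(4*t)

Rewrite the denominator: s^2 - 4*s - 12 = (s - 2)^2 - 16.
The form in (s - 2) signals a first-shifting-theorem factor e^(2t).
Since L{sinh(4t)} = 4/(s^2 - 16), the inverse is exp(2*t)*sinh(4*t), scaled by -3.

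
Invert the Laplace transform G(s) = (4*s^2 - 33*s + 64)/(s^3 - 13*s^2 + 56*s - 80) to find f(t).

f(t) = 4*t*exp(4*t) - exp(5*t) + 5*exp(4*t)

Factor the denominator: s^3 - 13*s^2 + 56*s - 80 = (s - 5)*(s - 4)^2.
Partial fraction decomposition gives [5/(s - 4)] + [4/(s - 4)^2] + [-1/(s - 5)].
Invert each term: 5/(s - 4) ↔ 5e^(4t); 4/(s - 4)^2 ↔ 4t·e^(4t); -1/(s - 5) ↔ -e^(5t).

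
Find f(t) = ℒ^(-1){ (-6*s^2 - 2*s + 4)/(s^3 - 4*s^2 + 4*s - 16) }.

Factor the denominator: s^3 - 4*s^2 + 4*s - 16 = (s - 4)*(s^2 + 4).
Partial fraction decomposition gives [-5/(s - 4)] + [-s/(s^2 + 4)] + [-6/(s^2 + 4)].
Invert each term: -5/(s - 4) ↔ -5e^(4t); -1·s/(s^2 + 4) ↔ -cos(2t); -3·2/(s^2 + 4) ↔ -3sin(2t).

f(t) = -5*exp(4*t) - 3*sin(2*t) - cos(2*t)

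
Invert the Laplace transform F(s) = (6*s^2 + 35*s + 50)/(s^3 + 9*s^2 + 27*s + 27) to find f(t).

f(t) = -t^2*exp(-3*t)/2 - t*exp(-3*t) + 6*exp(-3*t)

Factor the denominator: s^3 + 9*s^2 + 27*s + 27 = (s + 3)^3.
Partial fraction decomposition gives [6/(s + 3)] + [-1/(s + 3)^2] + [-1/(s + 3)^3].
Invert each term: 6/(s + 3) ↔ 6e^(-3t); -1/(s + 3)^2 ↔ -t·e^(-3t); -1/(s + 3)^3 ↔ (-1/2)t^2·e^(-3t).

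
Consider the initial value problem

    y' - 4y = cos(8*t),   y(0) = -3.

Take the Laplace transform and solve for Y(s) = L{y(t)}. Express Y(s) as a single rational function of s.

Y(s) = (-3*s^2 + s - 192)/(s^3 - 4*s^2 + 64*s - 256)

Apply the Laplace transform to the equation.
With L{y'} = sY - y(0) = sY - (-3): the LHS transforms to (s - 4)Y - (-3).
The right side is L{cos(8*t)} = s/(s^2 + 64).
So (s - 4)Y = s/(s^2 + 64) + (-3).
Solve for Y(s) and write it as one ratio of polynomials.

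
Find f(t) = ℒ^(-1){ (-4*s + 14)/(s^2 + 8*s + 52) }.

Complete the square in the denominator: s^2 + 8*s + 52 = (s + 4)^2 + 6^2.
Split the numerator to match: -4*s + 14 = -4·(s + 4) + 5·6.
Invert each term: -4·(s + 4)/((s + 4)^2 + 36) ↔ -4e^(-4t)cos(6t); 5·6/((s + 4)^2 + 36) ↔ 5e^(-4t)sin(6t).

f(t) = 5*exp(-4*t)*sin(6*t) - 4*exp(-4*t)*cos(6*t)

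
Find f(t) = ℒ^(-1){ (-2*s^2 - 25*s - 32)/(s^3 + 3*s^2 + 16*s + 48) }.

f(t) = -4*sin(4*t) - 3*cos(4*t) + exp(-3*t)

Factor the denominator: s^3 + 3*s^2 + 16*s + 48 = (s + 3)*(s^2 + 16).
Partial fraction decomposition gives [1/(s + 3)] + [-3*s/(s^2 + 16)] + [-16/(s^2 + 16)].
Invert each term: 1/(s + 3) ↔ e^(-3t); -3·s/(s^2 + 16) ↔ -3cos(4t); -4·4/(s^2 + 16) ↔ -4sin(4t).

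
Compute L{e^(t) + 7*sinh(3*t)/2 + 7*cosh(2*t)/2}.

7*s/(2*(s^2 - 4)) + 21/(2*(s^2 - 9)) + 1/(s - 1)

By linearity of the Laplace transform, transform each term separately.
(7/2)·[L{cosh(2t)} = s/(s^2 - 4)]; L{e^(t)} = 1/(s - 1); (7/2)·[L{sinh(3t)} = 3/(s^2 - 9)].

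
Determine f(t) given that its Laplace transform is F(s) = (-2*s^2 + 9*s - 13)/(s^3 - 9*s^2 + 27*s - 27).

Factor the denominator: s^3 - 9*s^2 + 27*s - 27 = (s - 3)^3.
Partial fraction decomposition gives [-2/(s - 3)] + [-3/(s - 3)^2] + [-4/(s - 3)^3].
Invert each term: -2/(s - 3) ↔ -2e^(3t); -3/(s - 3)^2 ↔ -3t·e^(3t); -4/(s - 3)^3 ↔ (-2)t^2·e^(3t).

f(t) = -2*t^2*exp(3*t) - 3*t*exp(3*t) - 2*exp(3*t)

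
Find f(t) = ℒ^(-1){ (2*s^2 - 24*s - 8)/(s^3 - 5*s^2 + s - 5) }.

Factor the denominator: s^3 - 5*s^2 + s - 5 = (s - 5)*(s^2 + 1).
Partial fraction decomposition gives [-3/(s - 5)] + [5*s/(s^2 + 1)] + [1/(s^2 + 1)].
Invert each term: -3/(s - 5) ↔ -3e^(5t); 5·s/(s^2 + 1) ↔ 5cos(t); 1·1/(s^2 + 1) ↔ sin(t).

f(t) = -3*exp(5*t) + sin(t) + 5*cos(t)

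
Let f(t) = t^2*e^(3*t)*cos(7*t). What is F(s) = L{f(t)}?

L{cos(7t)} = s/(s^2 + 49).
Multiplying by e^(3t) shifts s → s - 3, so L{e^(3*t)*cos(7*t)} = (s - 3)/((s - 3)^2 + 49).
Then apply L{t^2·g(t)} = (-1)^2 d^2/ds^2[G(s)] with G(s) = (s - 3)/((s - 3)^2 + 49):
differentiating 2 times and applying the sign gives 2*(s - 3)*(s^2 - 6*s - 138)/(s^2 - 6*s + 58)^3.

F(s) = 2*(s - 3)*(s^2 - 6*s - 138)/(s^2 - 6*s + 58)^3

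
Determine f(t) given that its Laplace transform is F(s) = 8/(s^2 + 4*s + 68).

Rewrite the denominator: s^2 + 4*s + 68 = (s + 2)^2 + 64.
The form in (s + 2) signals a first-shifting-theorem factor e^(-2t).
Since L{sin(8t)} = 8/(s^2 + 64), the inverse is e^(-2*t)*sin(8*t).

f(t) = exp(-2*t)*sin(8*t)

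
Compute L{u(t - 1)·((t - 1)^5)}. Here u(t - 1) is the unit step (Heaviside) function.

By the second shifting theorem, L{u(t - c)·g(t - c)} = e^(-cs)·G(s) with c = 1 and G(s) = L{g(t)}.
L{t^5} = 5!/s^6 = 120/s^6.

120*exp(-s)/s^6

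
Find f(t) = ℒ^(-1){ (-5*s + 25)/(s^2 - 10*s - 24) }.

Rewrite the denominator: s^2 - 10*s - 24 = (s - 5)^2 - 49.
The form in (s - 5) signals a first-shifting-theorem factor e^(5t).
Since L{cosh(7t)} = s/(s^2 - 49), the inverse is exp(5*t)*cosh(7*t), scaled by -5.

f(t) = -5*exp(5*t)*cosh(7*t)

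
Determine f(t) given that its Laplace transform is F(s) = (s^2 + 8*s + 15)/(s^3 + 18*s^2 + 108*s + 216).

f(t) = 3*t^2*exp(-6*t)/2 - 4*t*exp(-6*t) + exp(-6*t)

Factor the denominator: s^3 + 18*s^2 + 108*s + 216 = (s + 6)^3.
Partial fraction decomposition gives [1/(s + 6)] + [-4/(s + 6)^2] + [3/(s + 6)^3].
Invert each term: 1/(s + 6) ↔ e^(-6t); -4/(s + 6)^2 ↔ -4t·e^(-6t); 3/(s + 6)^3 ↔ (3/2)t^2·e^(-6t).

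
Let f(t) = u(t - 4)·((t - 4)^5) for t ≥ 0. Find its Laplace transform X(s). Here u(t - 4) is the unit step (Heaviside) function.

By the second shifting theorem, L{u(t - c)·g(t - c)} = e^(-cs)·G(s) with c = 4 and G(s) = L{g(t)}.
L{t^5} = 5!/s^6 = 120/s^6.

X(s) = 120*exp(-4*s)/s^6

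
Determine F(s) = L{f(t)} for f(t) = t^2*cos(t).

F(s) = 2*s*(s^2 - 3)/(s^2 + 1)^3

L{cos(t)} = s/(s^2 + 1).
Then apply L{t^2·g(t)} = (-1)^2 d^2/ds^2[G(s)] with G(s) = s/(s^2 + 1):
differentiating 2 times and applying the sign gives 2*s*(s^2 - 3)/(s^2 + 1)^3.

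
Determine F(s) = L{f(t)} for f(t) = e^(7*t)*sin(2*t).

L{sin(2t)} = 2/(s^2 + 4).
By the first shifting theorem, multiplying by e^(7t) replaces s with s - 7.

F(s) = 2/((s - 7)^2 + 4)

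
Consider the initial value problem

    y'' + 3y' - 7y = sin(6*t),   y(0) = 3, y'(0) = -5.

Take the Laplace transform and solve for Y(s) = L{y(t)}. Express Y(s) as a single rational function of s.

Take the Laplace transform of both sides.
With L{y''} = s^2 Y - s·y(0) - y'(0) and L{y'} = sY - y(0), with y(0) = 3, y'(0) = -5: the LHS transforms to (s^2 + 3*s - 7)Y - (3*s + 4).
The right side is L{sin(6*t)} = 6/(s^2 + 36).
So (s^2 + 3*s - 7)Y = 6/(s^2 + 36) + (3*s + 4).
Divide through and combine into a single rational function.

Y(s) = (3*s^3 + 4*s^2 + 108*s + 150)/(s^4 + 3*s^3 + 29*s^2 + 108*s - 252)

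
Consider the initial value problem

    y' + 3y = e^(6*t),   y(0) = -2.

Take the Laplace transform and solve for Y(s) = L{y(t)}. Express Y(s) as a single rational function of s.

Apply the Laplace transform to the equation.
Using L{y'} = sY - y(0) = sY - (-2), the left side becomes (s + 3)Y - (-2).
The right side is L{e^(6*t)} = 1/(s - 6).
So (s + 3)Y = 1/(s - 6) + (-2).
Solve for Y(s) and write it as one ratio of polynomials.

Y(s) = (-2*s + 13)/(s^2 - 3*s - 18)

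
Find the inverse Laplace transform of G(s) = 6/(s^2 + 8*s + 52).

Rewrite the denominator: s^2 + 8*s + 52 = (s + 4)^2 + 36.
The form in (s + 4) signals a first-shifting-theorem factor e^(-4t).
Since L{sin(6t)} = 6/(s^2 + 36), the inverse is exp(-4*t)*sin(6*t).

exp(-4*t)*sin(6*t)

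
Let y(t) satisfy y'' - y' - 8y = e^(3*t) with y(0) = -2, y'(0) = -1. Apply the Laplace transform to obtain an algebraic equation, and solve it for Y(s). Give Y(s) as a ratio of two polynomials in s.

Y(s) = (-2*s^2 + 7*s - 2)/(s^3 - 4*s^2 - 5*s + 24)

Apply the Laplace transform to the equation.
The derivative rules (L{y''} = s^2 Y - s·y(0) - y'(0) and L{y'} = sY - y(0), with y(0) = -2, y'(0) = -1) turn the left side into (s^2 - s - 8)Y - (-2*s + 1).
The right side is L{e^(3*t)} = 1/(s - 3).
So (s^2 - s - 8)Y = 1/(s - 3) + (-2*s + 1).
Solve for Y(s) and write it as one ratio of polynomials.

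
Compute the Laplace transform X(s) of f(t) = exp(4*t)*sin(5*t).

L{sin(5t)} = 5/(s^2 + 25).
By the first shifting theorem, multiplying by e^(4t) replaces s with s - 4.

X(s) = 5/((s - 4)^2 + 25)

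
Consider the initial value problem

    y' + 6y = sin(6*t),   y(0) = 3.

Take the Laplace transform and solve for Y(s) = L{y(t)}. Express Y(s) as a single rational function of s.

Y(s) = (3*s^2 + 114)/(s^3 + 6*s^2 + 36*s + 216)

Apply the Laplace transform to the equation.
With L{y'} = sY - y(0) = sY - 3: the LHS transforms to (s + 6)Y - (3).
The right side is L{sin(6*t)} = 6/(s^2 + 36).
So (s + 6)Y = 6/(s^2 + 36) + (3).
Solve for Y(s) and write it as one ratio of polynomials.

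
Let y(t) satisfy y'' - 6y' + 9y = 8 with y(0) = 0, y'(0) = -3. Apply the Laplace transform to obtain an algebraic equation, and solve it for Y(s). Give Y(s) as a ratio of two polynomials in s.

Y(s) = (-3*s + 8)/(s^3 - 6*s^2 + 9*s)

Take the Laplace transform of both sides.
Using L{y''} = s^2 Y - s·y(0) - y'(0) and L{y'} = sY - y(0), with y(0) = 0, y'(0) = -3, the left side becomes (s^2 - 6*s + 9)Y - (-3).
The right side is L{8} = 8/s.
So (s^2 - 6*s + 9)Y = 8/s + (-3).
Isolate Y and clear denominators.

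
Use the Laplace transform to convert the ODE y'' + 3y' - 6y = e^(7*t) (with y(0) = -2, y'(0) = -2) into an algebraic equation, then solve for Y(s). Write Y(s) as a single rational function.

Laplace-transform each side.
With L{y''} = s^2 Y - s·y(0) - y'(0) and L{y'} = sY - y(0), with y(0) = -2, y'(0) = -2: the LHS transforms to (s^2 + 3*s - 6)Y - (-2*s - 8).
The right side is L{e^(7*t)} = 1/(s - 7).
So (s^2 + 3*s - 6)Y = 1/(s - 7) + (-2*s - 8).
Divide through and combine into a single rational function.

Y(s) = (-2*s^2 + 6*s + 57)/(s^3 - 4*s^2 - 27*s + 42)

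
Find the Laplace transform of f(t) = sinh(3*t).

L{sinh(3t)} = 3/(s^2 - 9).

3/(s^2 - 9)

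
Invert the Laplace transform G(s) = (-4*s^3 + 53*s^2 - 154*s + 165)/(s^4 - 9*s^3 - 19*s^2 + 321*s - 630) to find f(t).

f(t) = 3*exp(7*t) - 5*exp(5*t) + exp(3*t) - 3*exp(-6*t)

Factor the denominator: s^4 - 9*s^3 - 19*s^2 + 321*s - 630 = (s - 7)*(s - 5)*(s - 3)*(s + 6).
Partial fraction decomposition gives [3/(s - 7)] + [-5/(s - 5)] + [-3/(s + 6)] + [1/(s - 3)].
Invert each term: 3/(s - 7) ↔ 3e^(7t); -5/(s - 5) ↔ -5e^(5t); -3/(s + 6) ↔ -3e^(-6t); 1/(s - 3) ↔ e^(3t).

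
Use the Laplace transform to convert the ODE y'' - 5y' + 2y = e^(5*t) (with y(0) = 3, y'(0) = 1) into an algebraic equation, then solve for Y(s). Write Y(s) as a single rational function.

Y(s) = (3*s^2 - 29*s + 71)/(s^3 - 10*s^2 + 27*s - 10)

Laplace-transform each side.
With L{y''} = s^2 Y - s·y(0) - y'(0) and L{y'} = sY - y(0), with y(0) = 3, y'(0) = 1: the LHS transforms to (s^2 - 5*s + 2)Y - (3*s - 14).
The right side is L{e^(5*t)} = 1/(s - 5).
So (s^2 - 5*s + 2)Y = 1/(s - 5) + (3*s - 14).
Divide through and combine into a single rational function.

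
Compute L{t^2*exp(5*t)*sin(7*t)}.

L{sin(7t)} = 7/(s^2 + 49).
Multiplying by e^(5t) shifts s → s - 5, so L{exp(5*t)*sin(7*t)} = 7/((s - 5)^2 + 49).
Then apply L{t^2·g(t)} = (-1)^2 d^2/ds^2[G(s)] with G(s) = 7/((s - 5)^2 + 49):
differentiating 2 times and applying the sign gives 14*(3*s^2 - 30*s + 26)/(s^2 - 10*s + 74)^3.

14*(3*s^2 - 30*s + 26)/(s^2 - 10*s + 74)^3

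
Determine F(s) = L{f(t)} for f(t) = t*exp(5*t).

L{e^(5t)} = 1/(s - 5).
Then apply L{t·g(t)} = -d/ds[G(s)] with G(s) = 1/(s - 5):
differentiating 1 time and applying the sign gives (s - 5)^(-2).

F(s) = (s - 5)^(-2)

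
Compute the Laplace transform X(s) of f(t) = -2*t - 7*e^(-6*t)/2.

Apply the Laplace transform termwise.
(-2)·[L{t} = 1!/s^2 = 1/s^2]; (-7/2)·[L{e^(-6t)} = 1/(s + 6)].

X(s) = -7/(2*(s + 6)) - 2/s^2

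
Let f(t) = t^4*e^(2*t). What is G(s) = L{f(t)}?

G(s) = 24/(s - 2)^5

L{t^4} = 4!/s^5 = 24/s^5.
By the first shifting theorem, multiplying by e^(2t) replaces s with s - 2.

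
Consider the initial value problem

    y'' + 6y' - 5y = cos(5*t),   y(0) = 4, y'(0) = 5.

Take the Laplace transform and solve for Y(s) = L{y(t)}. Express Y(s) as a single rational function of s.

Y(s) = (4*s^3 + 29*s^2 + 101*s + 725)/(s^4 + 6*s^3 + 20*s^2 + 150*s - 125)

Laplace-transform each side.
With L{y''} = s^2 Y - s·y(0) - y'(0) and L{y'} = sY - y(0), with y(0) = 4, y'(0) = 5: the LHS transforms to (s^2 + 6*s - 5)Y - (4*s + 29).
The right side is L{cos(5*t)} = s/(s^2 + 25).
So (s^2 + 6*s - 5)Y = s/(s^2 + 25) + (4*s + 29).
Isolate Y and clear denominators.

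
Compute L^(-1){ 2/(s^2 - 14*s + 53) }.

Rewrite the denominator: s^2 - 14*s + 53 = (s - 7)^2 + 4.
The form in (s - 7) signals a first-shifting-theorem factor e^(7t).
Since L{sin(2t)} = 2/(s^2 + 4), the inverse is exp(7*t)*sin(2*t).

exp(7*t)*sin(2*t)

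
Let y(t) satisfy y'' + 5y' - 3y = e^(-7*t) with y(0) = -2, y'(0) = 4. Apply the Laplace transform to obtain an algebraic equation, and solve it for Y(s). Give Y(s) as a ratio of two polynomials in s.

Y(s) = (-2*s^2 - 20*s - 41)/(s^3 + 12*s^2 + 32*s - 21)

Transform both sides with L{·}.
The derivative rules (L{y''} = s^2 Y - s·y(0) - y'(0) and L{y'} = sY - y(0), with y(0) = -2, y'(0) = 4) turn the left side into (s^2 + 5*s - 3)Y - (-2*s - 6).
The right side is L{e^(-7*t)} = 1/(s + 7).
So (s^2 + 5*s - 3)Y = 1/(s + 7) + (-2*s - 6).
Isolate Y and clear denominators.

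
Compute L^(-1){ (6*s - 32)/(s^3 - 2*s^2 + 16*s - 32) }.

-exp(2*t) + 2*sin(4*t) + cos(4*t)

Factor the denominator: s^3 - 2*s^2 + 16*s - 32 = (s - 2)*(s^2 + 16).
Partial fraction decomposition gives [-1/(s - 2)] + [s/(s^2 + 16)] + [8/(s^2 + 16)].
Invert each term: -1/(s - 2) ↔ -e^(2t); 1·s/(s^2 + 16) ↔ cos(4t); 2·4/(s^2 + 16) ↔ 2sin(4t).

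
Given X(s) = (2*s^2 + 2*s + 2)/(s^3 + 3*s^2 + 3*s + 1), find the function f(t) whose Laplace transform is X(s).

f(t) = t^2*exp(-t) - 2*t*exp(-t) + 2*exp(-t)

Factor the denominator: s^3 + 3*s^2 + 3*s + 1 = (s + 1)^3.
Partial fraction decomposition gives [2/(s + 1)] + [-2/(s + 1)^2] + [2/(s + 1)^3].
Invert each term: 2/(s + 1) ↔ 2e^(-t); -2/(s + 1)^2 ↔ -2t·e^(-t); 2/(s + 1)^3 ↔ (1)t^2·e^(-t).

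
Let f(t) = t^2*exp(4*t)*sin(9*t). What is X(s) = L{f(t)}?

L{sin(9t)} = 9/(s^2 + 81).
Multiplying by e^(4t) shifts s → s - 4, so L{exp(4*t)*sin(9*t)} = 9/((s - 4)^2 + 81).
Then apply L{t^2·g(t)} = (-1)^2 d^2/ds^2[G(s)] with G(s) = 9/((s - 4)^2 + 81):
differentiating 2 times and applying the sign gives 54*(s^2 - 8*s - 11)/(s^2 - 8*s + 97)^3.

X(s) = 54*(s^2 - 8*s - 11)/(s^2 - 8*s + 97)^3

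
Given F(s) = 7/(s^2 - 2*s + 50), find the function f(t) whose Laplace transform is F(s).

Rewrite the denominator: s^2 - 2*s + 50 = (s - 1)^2 + 49.
The form in (s - 1) signals a first-shifting-theorem factor e^(t).
Since L{sin(7t)} = 7/(s^2 + 49), the inverse is e^(t)*sin(7*t).

f(t) = exp(t)*sin(7*t)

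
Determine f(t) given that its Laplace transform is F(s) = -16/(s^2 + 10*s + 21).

f(t) = -4*exp(-3*t) + 4*exp(-7*t)

Factor the denominator: s^2 + 10*s + 21 = (s + 3)*(s + 7).
Partial fraction decomposition gives [4/(s + 7)] + [-4/(s + 3)].
Invert each term: 4/(s + 7) ↔ 4e^(-7t); -4/(s + 3) ↔ -4e^(-3t).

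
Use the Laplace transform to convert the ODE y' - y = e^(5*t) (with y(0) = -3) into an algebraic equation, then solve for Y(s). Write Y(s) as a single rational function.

Y(s) = (-3*s + 16)/(s^2 - 6*s + 5)

Apply the Laplace transform to the equation.
The derivative rules (L{y'} = sY - y(0) = sY - (-3)) turn the left side into (s - 1)Y - (-3).
The right side is L{e^(5*t)} = 1/(s - 5).
So (s - 1)Y = 1/(s - 5) + (-3).
Divide through and combine into a single rational function.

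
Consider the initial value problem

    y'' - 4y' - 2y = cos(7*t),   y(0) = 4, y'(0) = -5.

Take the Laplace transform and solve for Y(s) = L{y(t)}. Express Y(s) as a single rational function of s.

Y(s) = (4*s^3 - 21*s^2 + 197*s - 1029)/(s^4 - 4*s^3 + 47*s^2 - 196*s - 98)

Apply the Laplace transform to the equation.
The derivative rules (L{y''} = s^2 Y - s·y(0) - y'(0) and L{y'} = sY - y(0), with y(0) = 4, y'(0) = -5) turn the left side into (s^2 - 4*s - 2)Y - (4*s - 21).
The right side is L{cos(7*t)} = s/(s^2 + 49).
So (s^2 - 4*s - 2)Y = s/(s^2 + 49) + (4*s - 21).
Solve for Y(s) and write it as one ratio of polynomials.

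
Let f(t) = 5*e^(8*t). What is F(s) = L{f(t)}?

F(s) = 5/(s - 8)

L{5} = 5/s.
By the first shifting theorem, multiplying by e^(8t) replaces s with s - 8.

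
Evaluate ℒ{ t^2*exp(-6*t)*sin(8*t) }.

16*(3*s^2 + 36*s + 44)/(s^2 + 12*s + 100)^3

L{sin(8t)} = 8/(s^2 + 64).
Multiplying by e^(-6t) shifts s → s + 6, so L{exp(-6*t)*sin(8*t)} = 8/((s + 6)^2 + 64).
Then apply L{t^2·g(t)} = (-1)^2 d^2/ds^2[G(s)] with G(s) = 8/((s + 6)^2 + 64):
differentiating 2 times and applying the sign gives 16*(3*s^2 + 36*s + 44)/(s^2 + 12*s + 100)^3.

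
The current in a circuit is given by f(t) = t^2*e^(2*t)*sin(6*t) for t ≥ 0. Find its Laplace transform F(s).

F(s) = 36*(s^2 - 4*s - 8)/(s^2 - 4*s + 40)^3

L{sin(6t)} = 6/(s^2 + 36).
Multiplying by e^(2t) shifts s → s - 2, so L{e^(2*t)*sin(6*t)} = 6/((s - 2)^2 + 36).
Then apply L{t^2·g(t)} = (-1)^2 d^2/ds^2[G(s)] with G(s) = 6/((s - 2)^2 + 36):
differentiating 2 times and applying the sign gives 36*(s^2 - 4*s - 8)/(s^2 - 4*s + 40)^3.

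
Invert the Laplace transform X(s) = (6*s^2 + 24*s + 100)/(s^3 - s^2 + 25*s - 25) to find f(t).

Factor the denominator: s^3 - s^2 + 25*s - 25 = (s - 1)*(s^2 + 25).
Partial fraction decomposition gives [5/(s - 1)] + [s/(s^2 + 25)] + [25/(s^2 + 25)].
Invert each term: 5/(s - 1) ↔ 5e^(t); 1·s/(s^2 + 25) ↔ cos(5t); 5·5/(s^2 + 25) ↔ 5sin(5t).

f(t) = 5*exp(t) + 5*sin(5*t) + cos(5*t)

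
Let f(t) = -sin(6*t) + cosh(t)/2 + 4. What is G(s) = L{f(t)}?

G(s) = s/(2*(s^2 - 1)) - 6/(s^2 + 36) + 4/s

By linearity of the Laplace transform, transform each term separately.
(-1)·[L{sin(6t)} = 6/(s^2 + 36)]; (1/2)·[L{cosh(t)} = s/(s^2 - 1)]; L{4} = 4/s.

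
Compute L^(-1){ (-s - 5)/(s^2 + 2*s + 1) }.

-4*t*exp(-t) - exp(-t)

Factor the denominator: s^2 + 2*s + 1 = (s + 1)^2.
Partial fraction decomposition gives [-1/(s + 1)] + [-4/(s + 1)^2].
Invert each term: -1/(s + 1) ↔ -e^(-t); -4/(s + 1)^2 ↔ -4t·e^(-t).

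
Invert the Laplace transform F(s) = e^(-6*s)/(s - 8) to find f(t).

f(t) = Heaviside(t - 6)*(exp(8*t - 48))

The factor e^(-6s) signals a time shift by c = 6 (second shifting theorem).
L{e^(8t)} = 1/(s - 8), so L^-1{1/(s - 8)} = e^(8*t).
Hence the inverse is u(t - 6) times that function evaluated at t - 6.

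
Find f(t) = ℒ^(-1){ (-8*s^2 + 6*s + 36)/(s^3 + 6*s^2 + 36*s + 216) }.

f(t) = 5*sin(6*t) - 4*cos(6*t) - 4*exp(-6*t)

Factor the denominator: s^3 + 6*s^2 + 36*s + 216 = (s + 6)*(s^2 + 36).
Partial fraction decomposition gives [-4/(s + 6)] + [-4*s/(s^2 + 36)] + [30/(s^2 + 36)].
Invert each term: -4/(s + 6) ↔ -4e^(-6t); -4·s/(s^2 + 36) ↔ -4cos(6t); 5·6/(s^2 + 36) ↔ 5sin(6t).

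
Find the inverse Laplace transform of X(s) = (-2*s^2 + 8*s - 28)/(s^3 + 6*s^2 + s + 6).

Factor the denominator: s^3 + 6*s^2 + s + 6 = (s + 6)*(s^2 + 1).
Partial fraction decomposition gives [-4/(s + 6)] + [2*s/(s^2 + 1)] + [-4/(s^2 + 1)].
Invert each term: -4/(s + 6) ↔ -4e^(-6t); 2·s/(s^2 + 1) ↔ 2cos(t); -4·1/(s^2 + 1) ↔ -4sin(t).

-4*sin(t) + 2*cos(t) - 4*exp(-6*t)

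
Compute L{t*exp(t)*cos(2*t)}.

L{cos(2t)} = s/(s^2 + 4).
Multiplying by e^(t) shifts s → s - 1, so L{exp(t)*cos(2*t)} = (s - 1)/((s - 1)^2 + 4).
Then apply L{t·g(t)} = -d/ds[H(s)] with H(s) = (s - 1)/((s - 1)^2 + 4):
differentiating 1 time and applying the sign gives (s - 3)*(s + 1)/(s^2 - 2*s + 5)^2.

(s - 3)*(s + 1)/(s^2 - 2*s + 5)^2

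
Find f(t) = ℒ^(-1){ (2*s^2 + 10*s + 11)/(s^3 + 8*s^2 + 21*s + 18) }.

f(t) = t*exp(-3*t) - exp(-2*t) + 3*exp(-3*t)

Factor the denominator: s^3 + 8*s^2 + 21*s + 18 = (s + 2)*(s + 3)^2.
Partial fraction decomposition gives [3/(s + 3)] + [(s + 3)^(-2)] + [-1/(s + 2)].
Invert each term: 3/(s + 3) ↔ 3e^(-3t); 1/(s + 3)^2 ↔ t·e^(-3t); -1/(s + 2) ↔ -e^(-2t).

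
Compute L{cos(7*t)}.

L{cos(7t)} = s/(s^2 + 49).

s/(s^2 + 49)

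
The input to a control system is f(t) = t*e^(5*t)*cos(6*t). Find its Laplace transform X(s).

L{cos(6t)} = s/(s^2 + 36).
Multiplying by e^(5t) shifts s → s - 5, so L{e^(5*t)*cos(6*t)} = (s - 5)/((s - 5)^2 + 36).
Then apply L{t·g(t)} = -d/ds[G(s)] with G(s) = (s - 5)/((s - 5)^2 + 36):
differentiating 1 time and applying the sign gives (s - 11)*(s + 1)/(s^2 - 10*s + 61)^2.

X(s) = (s - 11)*(s + 1)/(s^2 - 10*s + 61)^2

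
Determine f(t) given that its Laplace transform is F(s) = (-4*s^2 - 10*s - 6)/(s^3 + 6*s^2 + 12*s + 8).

Factor the denominator: s^3 + 6*s^2 + 12*s + 8 = (s + 2)^3.
Partial fraction decomposition gives [-4/(s + 2)] + [6/(s + 2)^2] + [-2/(s + 2)^3].
Invert each term: -4/(s + 2) ↔ -4e^(-2t); 6/(s + 2)^2 ↔ 6t·e^(-2t); -2/(s + 2)^3 ↔ (-1)t^2·e^(-2t).

f(t) = -t^2*exp(-2*t) + 6*t*exp(-2*t) - 4*exp(-2*t)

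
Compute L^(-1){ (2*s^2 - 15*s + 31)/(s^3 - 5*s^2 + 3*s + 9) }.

Factor the denominator: s^3 - 5*s^2 + 3*s + 9 = (s - 3)^2*(s + 1).
Partial fraction decomposition gives [-1/(s - 3)] + [(s - 3)^(-2)] + [3/(s + 1)].
Invert each term: -1/(s - 3) ↔ -e^(3t); 1/(s - 3)^2 ↔ t·e^(3t); 3/(s + 1) ↔ 3e^(-t).

t*exp(3*t) - exp(3*t) + 3*exp(-t)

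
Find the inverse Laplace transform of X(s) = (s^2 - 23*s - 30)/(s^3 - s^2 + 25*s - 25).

Factor the denominator: s^3 - s^2 + 25*s - 25 = (s - 1)*(s^2 + 25).
Partial fraction decomposition gives [-2/(s - 1)] + [3*s/(s^2 + 25)] + [-20/(s^2 + 25)].
Invert each term: -2/(s - 1) ↔ -2e^(t); 3·s/(s^2 + 25) ↔ 3cos(5t); -4·5/(s^2 + 25) ↔ -4sin(5t).

-2*exp(t) - 4*sin(5*t) + 3*cos(5*t)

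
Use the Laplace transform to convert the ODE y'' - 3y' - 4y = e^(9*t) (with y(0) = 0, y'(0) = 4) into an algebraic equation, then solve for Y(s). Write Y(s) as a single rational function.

Laplace-transform each side.
The derivative rules (L{y''} = s^2 Y - s·y(0) - y'(0) and L{y'} = sY - y(0), with y(0) = 0, y'(0) = 4) turn the left side into (s^2 - 3*s - 4)Y - (4).
The right side is L{e^(9*t)} = 1/(s - 9).
So (s^2 - 3*s - 4)Y = 1/(s - 9) + (4).
Isolate Y and clear denominators.

Y(s) = (4*s - 35)/(s^3 - 12*s^2 + 23*s + 36)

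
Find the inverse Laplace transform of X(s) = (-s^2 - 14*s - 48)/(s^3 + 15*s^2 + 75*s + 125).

-3*t^2*exp(-5*t)/2 - 4*t*exp(-5*t) - exp(-5*t)

Factor the denominator: s^3 + 15*s^2 + 75*s + 125 = (s + 5)^3.
Partial fraction decomposition gives [-1/(s + 5)] + [-4/(s + 5)^2] + [-3/(s + 5)^3].
Invert each term: -1/(s + 5) ↔ -e^(-5t); -4/(s + 5)^2 ↔ -4t·e^(-5t); -3/(s + 5)^3 ↔ (-3/2)t^2·e^(-5t).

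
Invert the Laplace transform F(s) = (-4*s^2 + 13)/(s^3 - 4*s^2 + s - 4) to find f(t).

f(t) = -3*exp(4*t) - 4*sin(t) - cos(t)

Factor the denominator: s^3 - 4*s^2 + s - 4 = (s - 4)*(s^2 + 1).
Partial fraction decomposition gives [-3/(s - 4)] + [-s/(s^2 + 1)] + [-4/(s^2 + 1)].
Invert each term: -3/(s - 4) ↔ -3e^(4t); -1·s/(s^2 + 1) ↔ -cos(t); -4·1/(s^2 + 1) ↔ -4sin(t).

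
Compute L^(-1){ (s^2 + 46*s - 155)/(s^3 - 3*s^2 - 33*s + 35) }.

3*exp(7*t) + 3*exp(t) - 5*exp(-5*t)

Factor the denominator: s^3 - 3*s^2 - 33*s + 35 = (s - 7)*(s - 1)*(s + 5).
Partial fraction decomposition gives [3/(s - 7)] + [-5/(s + 5)] + [3/(s - 1)].
Invert each term: 3/(s - 7) ↔ 3e^(7t); -5/(s + 5) ↔ -5e^(-5t); 3/(s - 1) ↔ 3e^(t).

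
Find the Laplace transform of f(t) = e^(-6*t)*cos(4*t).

(s + 6)/((s + 6)^2 + 16)

L{cos(4t)} = s/(s^2 + 16).
By the first shifting theorem, multiplying by e^(-6t) replaces s with s + 6.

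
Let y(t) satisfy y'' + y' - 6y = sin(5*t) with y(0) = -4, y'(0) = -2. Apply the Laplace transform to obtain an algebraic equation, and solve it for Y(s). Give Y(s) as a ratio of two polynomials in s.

Y(s) = (-4*s^3 - 6*s^2 - 100*s - 145)/(s^4 + s^3 + 19*s^2 + 25*s - 150)

Laplace-transform each side.
Using L{y''} = s^2 Y - s·y(0) - y'(0) and L{y'} = sY - y(0), with y(0) = -4, y'(0) = -2, the left side becomes (s^2 + s - 6)Y - (-4*s - 6).
The right side is L{sin(5*t)} = 5/(s^2 + 25).
So (s^2 + s - 6)Y = 5/(s^2 + 25) + (-4*s - 6).
Divide through and combine into a single rational function.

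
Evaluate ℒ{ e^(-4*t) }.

1/(s + 4)

L{e^(-4t)} = 1/(s + 4).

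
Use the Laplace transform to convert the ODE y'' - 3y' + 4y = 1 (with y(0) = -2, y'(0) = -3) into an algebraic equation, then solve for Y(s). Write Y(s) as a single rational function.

Y(s) = (-2*s^2 + 3*s + 1)/(s^3 - 3*s^2 + 4*s)

Laplace-transform each side.
The derivative rules (L{y''} = s^2 Y - s·y(0) - y'(0) and L{y'} = sY - y(0), with y(0) = -2, y'(0) = -3) turn the left side into (s^2 - 3*s + 4)Y - (-2*s + 3).
The right side is L{1} = 1/s.
So (s^2 - 3*s + 4)Y = 1/s + (-2*s + 3).
Divide through and combine into a single rational function.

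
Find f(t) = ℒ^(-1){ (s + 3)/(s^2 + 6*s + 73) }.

f(t) = exp(-3*t)*cos(8*t)

Rewrite the denominator: s^2 + 6*s + 73 = (s + 3)^2 + 64.
The form in (s + 3) signals a first-shifting-theorem factor e^(-3t).
Since L{cos(8t)} = s/(s^2 + 64), the inverse is e^(-3*t)*cos(8*t).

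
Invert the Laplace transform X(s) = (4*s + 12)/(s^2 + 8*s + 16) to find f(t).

Factor the denominator: s^2 + 8*s + 16 = (s + 4)^2.
Partial fraction decomposition gives [4/(s + 4)] + [-4/(s + 4)^2].
Invert each term: 4/(s + 4) ↔ 4e^(-4t); -4/(s + 4)^2 ↔ -4t·e^(-4t).

f(t) = -4*t*exp(-4*t) + 4*exp(-4*t)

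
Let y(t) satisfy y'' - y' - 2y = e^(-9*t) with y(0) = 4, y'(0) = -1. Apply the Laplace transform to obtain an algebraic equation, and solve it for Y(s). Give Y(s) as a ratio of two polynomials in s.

Transform both sides with L{·}.
With L{y''} = s^2 Y - s·y(0) - y'(0) and L{y'} = sY - y(0), with y(0) = 4, y'(0) = -1: the LHS transforms to (s^2 - s - 2)Y - (4*s - 5).
The right side is L{e^(-9*t)} = 1/(s + 9).
So (s^2 - s - 2)Y = 1/(s + 9) + (4*s - 5).
Isolate Y and clear denominators.

Y(s) = (4*s^2 + 31*s - 44)/(s^3 + 8*s^2 - 11*s - 18)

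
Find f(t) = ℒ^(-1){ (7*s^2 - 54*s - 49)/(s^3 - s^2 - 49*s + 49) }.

f(t) = -exp(7*t) + 2*exp(t) + 6*exp(-7*t)

Factor the denominator: s^3 - s^2 - 49*s + 49 = (s - 7)*(s - 1)*(s + 7).
Partial fraction decomposition gives [-1/(s - 7)] + [2/(s - 1)] + [6/(s + 7)].
Invert each term: -1/(s - 7) ↔ -e^(7t); 2/(s - 1) ↔ 2e^(t); 6/(s + 7) ↔ 6e^(-7t).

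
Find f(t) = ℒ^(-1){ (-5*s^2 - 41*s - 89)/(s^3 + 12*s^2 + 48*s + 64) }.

f(t) = -5*t^2*exp(-4*t)/2 - t*exp(-4*t) - 5*exp(-4*t)

Factor the denominator: s^3 + 12*s^2 + 48*s + 64 = (s + 4)^3.
Partial fraction decomposition gives [-5/(s + 4)] + [-1/(s + 4)^2] + [-5/(s + 4)^3].
Invert each term: -5/(s + 4) ↔ -5e^(-4t); -1/(s + 4)^2 ↔ -t·e^(-4t); -5/(s + 4)^3 ↔ (-5/2)t^2·e^(-4t).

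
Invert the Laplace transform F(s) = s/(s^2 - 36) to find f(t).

Since L{cosh(6t)} = s/(s^2 - 36), the inverse is cosh(6*t).

f(t) = cosh(6*t)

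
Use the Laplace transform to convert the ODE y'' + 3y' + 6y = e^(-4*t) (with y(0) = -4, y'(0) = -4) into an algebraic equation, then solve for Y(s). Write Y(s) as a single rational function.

Apply the Laplace transform to the equation.
The derivative rules (L{y''} = s^2 Y - s·y(0) - y'(0) and L{y'} = sY - y(0), with y(0) = -4, y'(0) = -4) turn the left side into (s^2 + 3*s + 6)Y - (-4*s - 16).
The right side is L{e^(-4*t)} = 1/(s + 4).
So (s^2 + 3*s + 6)Y = 1/(s + 4) + (-4*s - 16).
Divide through and combine into a single rational function.

Y(s) = (-4*s^2 - 32*s - 63)/(s^3 + 7*s^2 + 18*s + 24)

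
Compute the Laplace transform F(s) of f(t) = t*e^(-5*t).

F(s) = (s + 5)^(-2)

L{e^(-5t)} = 1/(s + 5).
Then apply L{t·g(t)} = -d/ds[G(s)] with G(s) = 1/(s + 5):
differentiating 1 time and applying the sign gives (s + 5)^(-2).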